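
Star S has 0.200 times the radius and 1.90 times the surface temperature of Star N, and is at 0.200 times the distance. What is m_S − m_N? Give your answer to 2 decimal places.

L_S/L_N = (0.200)²(1.90)⁴ = 0.5213.
F_S/F_N = (L_S/L_N)/(d_S/d_N)² = 0.5213/0.04000 = 13.03.
m_S − m_N = −2.5 log₁₀(13.03) = -2.79.

-2.79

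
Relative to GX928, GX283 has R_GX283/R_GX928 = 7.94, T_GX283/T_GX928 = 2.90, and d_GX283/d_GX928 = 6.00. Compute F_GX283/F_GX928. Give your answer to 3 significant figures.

124

L_GX283/L_GX928 = (R_GX283/R_GX928)²(T_GX283/T_GX928)⁴ = (7.94)² × (2.90)⁴ = 4459.
F_GX283/F_GX928 = (L_GX283/L_GX928)/(d_GX283/d_GX928)² = 4459 / (6.00)² = 123.9.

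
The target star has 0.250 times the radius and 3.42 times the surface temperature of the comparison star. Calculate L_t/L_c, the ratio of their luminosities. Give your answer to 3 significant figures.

8.55

From the Stefan–Boltzmann law, L ∝ R²T⁴, so
L_t/L_c = (R_t/R_c)² (T_t/T_c)⁴ = (0.250)² × (3.42)⁴ = 0.06250 × 136.8 = 8.550.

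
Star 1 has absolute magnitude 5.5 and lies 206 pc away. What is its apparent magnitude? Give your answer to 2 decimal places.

m = M + 5 log₁₀(d/10 pc) = 5.5 + 5 log₁₀(206/10)
  = 5.5 + 5 × 1.314 = 5.5 + 6.57 = 12.07.

12.07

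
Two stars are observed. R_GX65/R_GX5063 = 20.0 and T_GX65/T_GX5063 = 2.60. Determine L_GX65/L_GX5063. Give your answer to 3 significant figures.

1.83×10^4

From the Stefan–Boltzmann law, L ∝ R²T⁴, so
L_GX65/L_GX5063 = (R_GX65/R_GX5063)² (T_GX65/T_GX5063)⁴ = (20.0)² × (2.60)⁴ = 400.0 × 45.70 = 1.828×10^4.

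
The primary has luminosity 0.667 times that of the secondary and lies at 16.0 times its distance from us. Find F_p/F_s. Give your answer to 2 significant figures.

0.0026

F = L/(4πd²), so F_p/F_s = (L_p/L_s) / (d_p/d_s)²
= 0.667 / (16.0)² = 0.667 / 256.0 = 0.002605.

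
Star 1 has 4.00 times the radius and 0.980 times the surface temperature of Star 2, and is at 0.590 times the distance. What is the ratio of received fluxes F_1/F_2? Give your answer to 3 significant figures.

42.4

L_1/L_2 = (R_1/R_2)²(T_1/T_2)⁴ = (4.00)² × (0.980)⁴ = 14.76.
F_1/F_2 = (L_1/L_2)/(d_1/d_2)² = 14.76 / (0.590)² = 42.40.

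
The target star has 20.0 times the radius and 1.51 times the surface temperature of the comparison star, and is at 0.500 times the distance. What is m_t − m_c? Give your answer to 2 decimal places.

L_t/L_c = (20.0)²(1.51)⁴ = 2080.
F_t/F_c = (L_t/L_c)/(d_t/d_c)² = 2080/0.2500 = 8318.
m_t − m_c = −2.5 log₁₀(8318) = -9.80.

-9.80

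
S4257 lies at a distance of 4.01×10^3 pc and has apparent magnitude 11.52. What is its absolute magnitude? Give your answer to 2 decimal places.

M = m − 5 log₁₀(d/10 pc) = 11.52 − 5 log₁₀(4.01×10^3/10)
  = 11.52 − 5 × 2.603 = 11.52 − 13.02 = -1.50.

-1.50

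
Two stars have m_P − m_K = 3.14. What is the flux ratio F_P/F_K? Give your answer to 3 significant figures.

F_P/F_K = 10^(−(m_P − m_K)/2.5) = 10^(-3.14/2.5) = 10^-1.256 = 0.05546.

0.0555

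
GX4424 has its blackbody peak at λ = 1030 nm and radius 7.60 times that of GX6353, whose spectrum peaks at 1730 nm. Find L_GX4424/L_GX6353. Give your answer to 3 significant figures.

Wien's law gives T ∝ 1/λ_max, so T_GX4424/T_GX6353 = λ_GX6353/λ_GX4424 = 1730/1030 = 1.680.
Then L ∝ R²T⁴ gives L_GX4424/L_GX6353 = (7.60)² × (1.680)⁴ = 57.76 × 7.959 = 459.7.

460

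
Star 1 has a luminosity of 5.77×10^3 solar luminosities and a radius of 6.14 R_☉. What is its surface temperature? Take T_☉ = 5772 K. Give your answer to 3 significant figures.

2.03×10^4 K

T/T_☉ = (L/L_☉)^(1/4) / (R/R_☉)^(1/2)
T = 5772 × (5.77×10^3)^(1/4) / √(6.14) = 5772 × 8.716 / 2.478 = 2.030×10^4 K.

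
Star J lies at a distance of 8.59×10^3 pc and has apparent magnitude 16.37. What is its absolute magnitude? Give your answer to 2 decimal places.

M = m − 5 log₁₀(d/10 pc) = 16.37 − 5 log₁₀(8.59×10^3/10)
  = 16.37 − 5 × 2.934 = 16.37 − 14.67 = 1.70.

1.70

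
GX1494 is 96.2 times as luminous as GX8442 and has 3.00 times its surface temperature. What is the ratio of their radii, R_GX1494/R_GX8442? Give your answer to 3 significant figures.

L ∝ R²T⁴ gives R ∝ √L / T², so
R_GX1494/R_GX8442 = √(96.2) / (3.00)² = 9.808 / 9.000 = 1.090.

1.09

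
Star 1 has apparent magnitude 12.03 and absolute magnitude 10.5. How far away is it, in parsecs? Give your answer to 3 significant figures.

20.2 pc

m − M = 5 log₁₀(d/10 pc)
12.03 − (10.5) = 1.53 = 5 log₁₀(d/10)
d = 10 × 10^(1.53/5) = 10 × 10^0.306 = 20.23 pc.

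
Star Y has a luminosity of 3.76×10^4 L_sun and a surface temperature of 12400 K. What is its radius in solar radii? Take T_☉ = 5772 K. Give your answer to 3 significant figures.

R/R_☉ = √(L/L_☉) / (T/T_☉)² = √(3.76×10^4) / (2.148)²
       = 193.9 / 4.615 = 42.01.

42.0 solar radii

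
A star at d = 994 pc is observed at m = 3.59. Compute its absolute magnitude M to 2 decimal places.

-6.40

M = m − 5 log₁₀(d/10 pc) = 3.59 − 5 log₁₀(994/10)
  = 3.59 − 5 × 1.997 = 3.59 − 9.99 = -6.40.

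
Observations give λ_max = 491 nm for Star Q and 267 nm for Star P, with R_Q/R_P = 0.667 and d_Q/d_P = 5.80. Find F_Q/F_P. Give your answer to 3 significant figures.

Wien's law: T_Q/T_P = λ_P/λ_Q = 267/491 = 0.5438.
L_Q/L_P = (R_Q/R_P)²(T_Q/T_P)⁴ = (0.667)²(0.5438)⁴ = 0.03890.
F_Q/F_P = (L_Q/L_P)/(d_Q/d_P)² = 0.03890/(5.80)² = 0.001156.

0.00116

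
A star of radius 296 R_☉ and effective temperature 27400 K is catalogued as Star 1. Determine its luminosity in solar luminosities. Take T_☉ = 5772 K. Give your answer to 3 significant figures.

4.45×10^7 solar luminosities

L/L_☉ = (R/R_☉)² (T/T_☉)⁴ = (296)² × (27400/5772)⁴
       = 8.762×10^4 × (4.747)⁴ = 8.762×10^4 × 507.8 = 4.449×10^7.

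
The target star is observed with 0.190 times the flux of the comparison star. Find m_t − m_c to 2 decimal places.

m_t − m_c = −2.5 log₁₀(F_t/F_c) = −2.5 log₁₀(0.190) = −2.5 × (-0.721) = 1.803.

1.80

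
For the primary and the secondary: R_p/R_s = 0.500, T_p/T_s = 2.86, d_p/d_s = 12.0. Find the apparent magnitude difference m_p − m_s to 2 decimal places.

2.34

L_p/L_s = (0.500)²(2.86)⁴ = 16.73.
F_p/F_s = (L_p/L_s)/(d_p/d_s)² = 16.73/144.0 = 0.1162.
m_p − m_s = −2.5 log₁₀(0.1162) = 2.34.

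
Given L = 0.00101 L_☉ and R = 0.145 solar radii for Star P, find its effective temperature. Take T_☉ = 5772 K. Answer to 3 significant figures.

2.70×10^3 K

T/T_☉ = (L/L_☉)^(1/4) / (R/R_☉)^(1/2)
T = 5772 × (0.00101)^(1/4) / √(0.145) = 5772 × 0.1783 / 0.3808 = 2702 K.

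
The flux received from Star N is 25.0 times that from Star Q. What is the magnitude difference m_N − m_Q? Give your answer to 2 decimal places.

-3.49

m_N − m_Q = −2.5 log₁₀(F_N/F_Q) = −2.5 log₁₀(25.0) = −2.5 × (1.398) = -3.495.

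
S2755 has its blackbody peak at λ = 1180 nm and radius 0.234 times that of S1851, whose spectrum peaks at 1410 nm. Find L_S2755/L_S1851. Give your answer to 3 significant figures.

0.112

Wien's law gives T ∝ 1/λ_max, so T_S2755/T_S1851 = λ_S1851/λ_S2755 = 1410/1180 = 1.195.
Then L ∝ R²T⁴ gives L_S2755/L_S1851 = (0.234)² × (1.195)⁴ = 0.05476 × 2.039 = 0.1116.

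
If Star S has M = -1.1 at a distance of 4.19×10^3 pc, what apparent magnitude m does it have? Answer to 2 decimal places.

12.01

m = M + 5 log₁₀(d/10 pc) = -1.1 + 5 log₁₀(4.19×10^3/10)
  = -1.1 + 5 × 2.622 = -1.1 + 13.11 = 12.01.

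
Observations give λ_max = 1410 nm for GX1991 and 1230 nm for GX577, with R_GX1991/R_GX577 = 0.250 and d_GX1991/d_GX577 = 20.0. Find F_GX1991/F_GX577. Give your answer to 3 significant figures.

Wien's law: T_GX1991/T_GX577 = λ_GX577/λ_GX1991 = 1230/1410 = 0.8723.
L_GX1991/L_GX577 = (R_GX1991/R_GX577)²(T_GX1991/T_GX577)⁴ = (0.250)²(0.8723)⁴ = 0.03619.
F_GX1991/F_GX577 = (L_GX1991/L_GX577)/(d_GX1991/d_GX577)² = 0.03619/(20.0)² = 9.048×10^-5.

9.05×10^-5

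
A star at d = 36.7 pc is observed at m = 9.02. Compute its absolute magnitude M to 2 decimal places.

6.20

M = m − 5 log₁₀(d/10 pc) = 9.02 − 5 log₁₀(36.7/10)
  = 9.02 − 5 × 0.565 = 9.02 − 2.82 = 6.20.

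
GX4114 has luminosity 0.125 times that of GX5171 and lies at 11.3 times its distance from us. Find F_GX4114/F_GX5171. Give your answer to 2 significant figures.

F = L/(4πd²), so F_GX4114/F_GX5171 = (L_GX4114/L_GX5171) / (d_GX4114/d_GX5171)²
= 0.125 / (11.3)² = 0.125 / 127.7 = 9.789×10^-4.

9.8×10^-4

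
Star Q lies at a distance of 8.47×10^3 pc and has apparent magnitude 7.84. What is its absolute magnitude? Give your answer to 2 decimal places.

M = m − 5 log₁₀(d/10 pc) = 7.84 − 5 log₁₀(8.47×10^3/10)
  = 7.84 − 5 × 2.928 = 7.84 − 14.64 = -6.80.

-6.80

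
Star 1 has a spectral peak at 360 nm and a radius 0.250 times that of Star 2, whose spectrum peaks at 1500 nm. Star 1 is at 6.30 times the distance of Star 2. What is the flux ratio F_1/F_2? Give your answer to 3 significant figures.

Wien's law: T_1/T_2 = λ_2/λ_1 = 1500/360 = 4.167.
L_1/L_2 = (R_1/R_2)²(T_1/T_2)⁴ = (0.250)²(4.167)⁴ = 18.84.
F_1/F_2 = (L_1/L_2)/(d_1/d_2)² = 18.84/(6.30)² = 0.4746.

0.475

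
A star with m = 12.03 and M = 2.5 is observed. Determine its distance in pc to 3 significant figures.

m − M = 5 log₁₀(d/10 pc)
12.03 − (2.5) = 9.53 = 5 log₁₀(d/10)
d = 10 × 10^(9.53/5) = 10 × 10^1.906 = 805.4 pc.

805 pc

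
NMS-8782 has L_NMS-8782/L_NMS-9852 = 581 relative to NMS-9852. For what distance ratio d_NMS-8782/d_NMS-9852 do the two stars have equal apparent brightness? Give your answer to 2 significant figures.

Equal flux requires L_NMS-8782/d_NMS-8782² = L_NMS-9852/d_NMS-9852², so d_NMS-8782/d_NMS-9852 = √(L_NMS-8782/L_NMS-9852)
= √(581) = 24.10.

24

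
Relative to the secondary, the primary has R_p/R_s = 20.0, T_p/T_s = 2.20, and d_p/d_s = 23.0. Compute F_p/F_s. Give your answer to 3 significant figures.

L_p/L_s = (R_p/R_s)²(T_p/T_s)⁴ = (20.0)² × (2.20)⁴ = 9370.
F_p/F_s = (L_p/L_s)/(d_p/d_s)² = 9370 / (23.0)² = 17.71.

17.7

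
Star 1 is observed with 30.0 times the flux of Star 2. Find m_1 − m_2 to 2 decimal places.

-3.69

m_1 − m_2 = −2.5 log₁₀(F_1/F_2) = −2.5 log₁₀(30.0) = −2.5 × (1.477) = -3.693.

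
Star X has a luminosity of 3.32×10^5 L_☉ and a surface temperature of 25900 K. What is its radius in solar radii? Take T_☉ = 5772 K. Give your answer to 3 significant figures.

28.6 solar radii

R/R_☉ = √(L/L_☉) / (T/T_☉)² = √(3.32×10^5) / (4.487)²
       = 576.2 / 20.13 = 28.62.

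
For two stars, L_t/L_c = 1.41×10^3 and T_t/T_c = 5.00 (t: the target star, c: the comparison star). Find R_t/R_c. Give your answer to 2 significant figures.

L ∝ R²T⁴ gives R ∝ √L / T², so
R_t/R_c = √(1.41×10^3) / (5.00)² = 37.55 / 25.00 = 1.502.

1.5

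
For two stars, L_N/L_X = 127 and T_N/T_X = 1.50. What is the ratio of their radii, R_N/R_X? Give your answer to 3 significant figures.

L ∝ R²T⁴ gives R ∝ √L / T², so
R_N/R_X = √(127) / (1.50)² = 11.27 / 2.250 = 5.009.

5.01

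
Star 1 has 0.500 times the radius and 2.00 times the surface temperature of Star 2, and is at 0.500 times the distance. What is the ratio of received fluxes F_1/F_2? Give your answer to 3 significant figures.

16.0

L_1/L_2 = (R_1/R_2)²(T_1/T_2)⁴ = (0.500)² × (2.00)⁴ = 4.000.
F_1/F_2 = (L_1/L_2)/(d_1/d_2)² = 4.000 / (0.500)² = 16.00.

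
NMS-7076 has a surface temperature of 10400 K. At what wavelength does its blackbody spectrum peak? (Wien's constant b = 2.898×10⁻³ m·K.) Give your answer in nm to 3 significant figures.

279 nm

λ_max = b/T = 2.898×10⁻³ / 10400 = 2.79×10^-7 m = 278.7 nm.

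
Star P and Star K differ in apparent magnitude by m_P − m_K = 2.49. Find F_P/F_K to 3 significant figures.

0.101

F_P/F_K = 10^(−(m_P − m_K)/2.5) = 10^(-2.49/2.5) = 10^-0.996 = 0.1009.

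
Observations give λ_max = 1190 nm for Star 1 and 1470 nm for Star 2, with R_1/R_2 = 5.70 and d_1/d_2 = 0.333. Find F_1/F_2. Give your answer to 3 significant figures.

682

Wien's law: T_1/T_2 = λ_2/λ_1 = 1470/1190 = 1.235.
L_1/L_2 = (R_1/R_2)²(T_1/T_2)⁴ = (5.70)²(1.235)⁴ = 75.65.
F_1/F_2 = (L_1/L_2)/(d_1/d_2)² = 75.65/(0.333)² = 682.2.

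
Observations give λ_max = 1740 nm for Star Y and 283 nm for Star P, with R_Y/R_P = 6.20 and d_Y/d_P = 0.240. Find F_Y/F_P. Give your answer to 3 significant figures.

0.467

Wien's law: T_Y/T_P = λ_P/λ_Y = 283/1740 = 0.1626.
L_Y/L_P = (R_Y/R_P)²(T_Y/T_P)⁴ = (6.20)²(0.1626)⁴ = 0.02690.
F_Y/F_P = (L_Y/L_P)/(d_Y/d_P)² = 0.02690/(0.240)² = 0.4670.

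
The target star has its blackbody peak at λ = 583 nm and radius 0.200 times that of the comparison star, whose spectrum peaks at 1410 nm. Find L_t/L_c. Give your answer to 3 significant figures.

1.37

Wien's law gives T ∝ 1/λ_max, so T_t/T_c = λ_c/λ_t = 1410/583 = 2.419.
Then L ∝ R²T⁴ gives L_t/L_c = (0.200)² × (2.419)⁴ = 0.04000 × 34.21 = 1.369.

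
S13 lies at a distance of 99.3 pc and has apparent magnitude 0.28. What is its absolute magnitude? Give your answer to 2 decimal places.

M = m − 5 log₁₀(d/10 pc) = 0.28 − 5 log₁₀(99.3/10)
  = 0.28 − 5 × 0.997 = 0.28 − 4.98 = -4.70.

-4.70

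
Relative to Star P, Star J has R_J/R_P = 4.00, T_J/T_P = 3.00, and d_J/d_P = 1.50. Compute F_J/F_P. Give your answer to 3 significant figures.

L_J/L_P = (R_J/R_P)²(T_J/T_P)⁴ = (4.00)² × (3.00)⁴ = 1296.
F_J/F_P = (L_J/L_P)/(d_J/d_P)² = 1296 / (1.50)² = 576.0.

576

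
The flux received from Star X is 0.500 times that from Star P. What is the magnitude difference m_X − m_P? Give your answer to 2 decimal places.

0.75

m_X − m_P = −2.5 log₁₀(F_X/F_P) = −2.5 log₁₀(0.500) = −2.5 × (-0.301) = 0.753.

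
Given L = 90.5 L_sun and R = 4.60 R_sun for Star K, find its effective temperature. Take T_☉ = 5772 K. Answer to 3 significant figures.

8.30×10^3 K

T/T_☉ = (L/L_☉)^(1/4) / (R/R_☉)^(1/2)
T = 5772 × (90.5)^(1/4) / √(4.60) = 5772 × 3.084 / 2.145 = 8301 K.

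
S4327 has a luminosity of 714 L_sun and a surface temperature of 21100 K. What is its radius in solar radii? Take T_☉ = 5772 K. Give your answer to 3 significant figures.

2.00 solar radii

R/R_☉ = √(L/L_☉) / (T/T_☉)² = √(714) / (3.656)²
       = 26.72 / 13.36 = 2.000.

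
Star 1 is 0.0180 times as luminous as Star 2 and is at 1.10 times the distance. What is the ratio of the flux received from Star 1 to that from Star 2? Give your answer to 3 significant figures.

F = L/(4πd²), so F_1/F_2 = (L_1/L_2) / (d_1/d_2)²
= 0.0180 / (1.10)² = 0.0180 / 1.210 = 0.01488.

0.0149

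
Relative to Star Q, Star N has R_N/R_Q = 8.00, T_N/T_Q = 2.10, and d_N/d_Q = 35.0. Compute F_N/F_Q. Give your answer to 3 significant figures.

1.02

L_N/L_Q = (R_N/R_Q)²(T_N/T_Q)⁴ = (8.00)² × (2.10)⁴ = 1245.
F_N/F_Q = (L_N/L_Q)/(d_N/d_Q)² = 1245 / (35.0)² = 1.016.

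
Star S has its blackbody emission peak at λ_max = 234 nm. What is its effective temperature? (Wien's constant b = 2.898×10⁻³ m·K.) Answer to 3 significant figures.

T = b/λ_max = 2.898×10⁻³ / (234×10⁻⁹) = 1.238×10^4 K.

1.24×10^4 K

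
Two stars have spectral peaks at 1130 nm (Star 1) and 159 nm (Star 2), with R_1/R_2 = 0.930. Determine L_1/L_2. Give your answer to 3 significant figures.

3.39×10^-4

Wien's law gives T ∝ 1/λ_max, so T_1/T_2 = λ_2/λ_1 = 159/1130 = 0.1407.
Then L ∝ R²T⁴ gives L_1/L_2 = (0.930)² × (0.1407)⁴ = 0.8649 × 3.920×10^-4 = 3.390×10^-4.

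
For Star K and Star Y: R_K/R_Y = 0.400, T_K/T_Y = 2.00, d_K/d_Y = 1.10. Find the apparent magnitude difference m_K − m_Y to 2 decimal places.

-0.81

L_K/L_Y = (0.400)²(2.00)⁴ = 2.560.
F_K/F_Y = (L_K/L_Y)/(d_K/d_Y)² = 2.560/1.210 = 2.116.
m_K − m_Y = −2.5 log₁₀(2.116) = -0.81.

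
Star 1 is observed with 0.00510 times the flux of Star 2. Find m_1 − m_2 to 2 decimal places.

m_1 − m_2 = −2.5 log₁₀(F_1/F_2) = −2.5 log₁₀(0.00510) = −2.5 × (-2.292) = 5.731.

5.73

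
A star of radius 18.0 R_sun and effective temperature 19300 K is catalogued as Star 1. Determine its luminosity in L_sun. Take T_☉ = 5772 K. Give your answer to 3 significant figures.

4.05×10^4 L_sun

L/L_☉ = (R/R_☉)² (T/T_☉)⁴ = (18.0)² × (19300/5772)⁴
       = 324.0 × (3.344)⁴ = 324.0 × 125.0 = 4.050×10^4.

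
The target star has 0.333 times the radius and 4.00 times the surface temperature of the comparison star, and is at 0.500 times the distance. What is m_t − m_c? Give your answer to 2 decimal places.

L_t/L_c = (0.333)²(4.00)⁴ = 28.39.
F_t/F_c = (L_t/L_c)/(d_t/d_c)² = 28.39/0.2500 = 113.6.
m_t − m_c = −2.5 log₁₀(113.6) = -5.14.

-5.14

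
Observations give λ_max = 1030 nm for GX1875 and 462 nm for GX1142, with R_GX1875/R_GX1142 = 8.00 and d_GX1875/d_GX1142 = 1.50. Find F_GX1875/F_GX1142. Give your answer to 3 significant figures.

Wien's law: T_GX1875/T_GX1142 = λ_GX1142/λ_GX1875 = 462/1030 = 0.4485.
L_GX1875/L_GX1142 = (R_GX1875/R_GX1142)²(T_GX1875/T_GX1142)⁴ = (8.00)²(0.4485)⁴ = 2.591.
F_GX1875/F_GX1142 = (L_GX1875/L_GX1142)/(d_GX1875/d_GX1142)² = 2.591/(1.50)² = 1.151.

1.15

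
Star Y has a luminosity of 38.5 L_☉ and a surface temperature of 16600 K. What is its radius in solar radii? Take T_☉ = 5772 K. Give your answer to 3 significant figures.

R/R_☉ = √(L/L_☉) / (T/T_☉)² = √(38.5) / (2.876)²
       = 6.205 / 8.271 = 0.7502.

0.750 solar radii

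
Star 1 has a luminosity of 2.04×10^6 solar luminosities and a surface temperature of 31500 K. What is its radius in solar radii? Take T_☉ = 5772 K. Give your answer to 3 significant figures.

R/R_☉ = √(L/L_☉) / (T/T_☉)² = √(2.04×10^6) / (5.457)²
       = 1428 / 29.78 = 47.96.

48.0 solar radii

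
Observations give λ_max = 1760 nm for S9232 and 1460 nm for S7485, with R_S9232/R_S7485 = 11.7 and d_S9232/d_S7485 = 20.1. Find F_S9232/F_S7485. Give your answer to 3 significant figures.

Wien's law: T_S9232/T_S7485 = λ_S7485/λ_S9232 = 1460/1760 = 0.8295.
L_S9232/L_S7485 = (R_S9232/R_S7485)²(T_S9232/T_S7485)⁴ = (11.7)²(0.8295)⁴ = 64.82.
F_S9232/F_S7485 = (L_S9232/L_S7485)/(d_S9232/d_S7485)² = 64.82/(20.1)² = 0.1605.

0.160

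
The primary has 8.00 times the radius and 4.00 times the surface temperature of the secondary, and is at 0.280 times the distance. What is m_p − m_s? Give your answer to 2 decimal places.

-13.30

L_p/L_s = (8.00)²(4.00)⁴ = 1.638×10^4.
F_p/F_s = (L_p/L_s)/(d_p/d_s)² = 1.638×10^4/0.07840 = 2.090×10^5.
m_p − m_s = −2.5 log₁₀(2.090×10^5) = -13.30.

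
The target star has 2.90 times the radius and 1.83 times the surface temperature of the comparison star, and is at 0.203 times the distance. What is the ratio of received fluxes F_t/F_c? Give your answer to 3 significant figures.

2.29×10^3

L_t/L_c = (R_t/R_c)²(T_t/T_c)⁴ = (2.90)² × (1.83)⁴ = 94.32.
F_t/F_c = (L_t/L_c)/(d_t/d_c)² = 94.32 / (0.203)² = 2289.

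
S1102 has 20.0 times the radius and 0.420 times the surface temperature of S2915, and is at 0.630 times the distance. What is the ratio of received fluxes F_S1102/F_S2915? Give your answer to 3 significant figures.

31.4

L_S1102/L_S2915 = (R_S1102/R_S2915)²(T_S1102/T_S2915)⁴ = (20.0)² × (0.420)⁴ = 12.45.
F_S1102/F_S2915 = (L_S1102/L_S2915)/(d_S1102/d_S2915)² = 12.45 / (0.630)² = 31.36.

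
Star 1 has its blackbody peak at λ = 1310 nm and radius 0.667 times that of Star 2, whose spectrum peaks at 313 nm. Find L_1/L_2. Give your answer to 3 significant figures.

0.00145

Wien's law gives T ∝ 1/λ_max, so T_1/T_2 = λ_2/λ_1 = 313/1310 = 0.2389.
Then L ∝ R²T⁴ gives L_1/L_2 = (0.667)² × (0.2389)⁴ = 0.4449 × 0.003259 = 0.001450.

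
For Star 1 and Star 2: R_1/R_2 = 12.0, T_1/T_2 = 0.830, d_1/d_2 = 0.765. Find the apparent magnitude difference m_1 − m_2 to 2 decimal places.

L_1/L_2 = (12.0)²(0.830)⁴ = 68.34.
F_1/F_2 = (L_1/L_2)/(d_1/d_2)² = 68.34/0.5852 = 116.8.
m_1 − m_2 = −2.5 log₁₀(116.8) = -5.17.

-5.17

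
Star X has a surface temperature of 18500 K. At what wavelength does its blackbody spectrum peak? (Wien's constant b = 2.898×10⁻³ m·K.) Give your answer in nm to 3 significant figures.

λ_max = b/T = 2.898×10⁻³ / 18500 = 1.57×10^-7 m = 156.6 nm.

157 nm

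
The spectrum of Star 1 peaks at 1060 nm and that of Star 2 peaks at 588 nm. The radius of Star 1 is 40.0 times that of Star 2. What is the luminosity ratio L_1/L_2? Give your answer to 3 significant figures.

151

Wien's law gives T ∝ 1/λ_max, so T_1/T_2 = λ_2/λ_1 = 588/1060 = 0.5547.
Then L ∝ R²T⁴ gives L_1/L_2 = (40.0)² × (0.5547)⁴ = 1600 × 0.09469 = 151.5.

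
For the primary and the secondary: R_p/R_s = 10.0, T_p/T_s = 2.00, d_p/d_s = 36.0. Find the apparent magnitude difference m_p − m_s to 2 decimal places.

L_p/L_s = (10.0)²(2.00)⁴ = 1600.
F_p/F_s = (L_p/L_s)/(d_p/d_s)² = 1600/1296 = 1.235.
m_p − m_s = −2.5 log₁₀(1.235) = -0.23.

-0.23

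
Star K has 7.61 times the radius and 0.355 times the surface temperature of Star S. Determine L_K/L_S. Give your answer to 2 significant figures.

From the Stefan–Boltzmann law, L ∝ R²T⁴, so
L_K/L_S = (R_K/R_S)² (T_K/T_S)⁴ = (7.61)² × (0.355)⁴ = 57.91 × 0.01588 = 0.9198.

0.92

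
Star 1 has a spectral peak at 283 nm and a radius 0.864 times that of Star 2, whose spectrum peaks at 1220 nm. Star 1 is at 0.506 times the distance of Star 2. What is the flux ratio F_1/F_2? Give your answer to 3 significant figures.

1.01×10^3

Wien's law: T_1/T_2 = λ_2/λ_1 = 1220/283 = 4.311.
L_1/L_2 = (R_1/R_2)²(T_1/T_2)⁴ = (0.864)²(4.311)⁴ = 257.8.
F_1/F_2 = (L_1/L_2)/(d_1/d_2)² = 257.8/(0.506)² = 1007.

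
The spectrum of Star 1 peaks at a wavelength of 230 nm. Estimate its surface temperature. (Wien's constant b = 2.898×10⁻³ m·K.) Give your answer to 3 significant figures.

T = b/λ_max = 2.898×10⁻³ / (230×10⁻⁹) = 1.260×10^4 K.

1.26×10^4 K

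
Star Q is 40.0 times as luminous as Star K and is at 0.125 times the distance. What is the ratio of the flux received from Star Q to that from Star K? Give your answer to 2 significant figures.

2.6×10^3

F = L/(4πd²), so F_Q/F_K = (L_Q/L_K) / (d_Q/d_K)²
= 40.0 / (0.125)² = 40.0 / 0.01562 = 2560.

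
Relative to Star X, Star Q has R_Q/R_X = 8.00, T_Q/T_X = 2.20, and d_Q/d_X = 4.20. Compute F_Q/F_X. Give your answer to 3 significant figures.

85.0

L_Q/L_X = (R_Q/R_X)²(T_Q/T_X)⁴ = (8.00)² × (2.20)⁴ = 1499.
F_Q/F_X = (L_Q/L_X)/(d_Q/d_X)² = 1499 / (4.20)² = 84.99.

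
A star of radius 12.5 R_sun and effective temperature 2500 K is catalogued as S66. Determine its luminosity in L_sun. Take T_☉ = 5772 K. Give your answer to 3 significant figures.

5.50 L_sun

L/L_☉ = (R/R_☉)² (T/T_☉)⁴ = (12.5)² × (2500/5772)⁴
       = 156.2 × (0.4331)⁴ = 156.2 × 0.03519 = 5.499.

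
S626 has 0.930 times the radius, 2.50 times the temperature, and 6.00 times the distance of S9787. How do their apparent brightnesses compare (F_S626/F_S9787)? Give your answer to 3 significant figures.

L_S626/L_S9787 = (R_S626/R_S9787)²(T_S626/T_S9787)⁴ = (0.930)² × (2.50)⁴ = 33.79.
F_S626/F_S9787 = (L_S626/L_S9787)/(d_S626/d_S9787)² = 33.79 / (6.00)² = 0.9385.

0.938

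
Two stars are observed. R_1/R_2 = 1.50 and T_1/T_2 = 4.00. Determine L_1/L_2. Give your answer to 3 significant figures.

576

From the Stefan–Boltzmann law, L ∝ R²T⁴, so
L_1/L_2 = (R_1/R_2)² (T_1/T_2)⁴ = (1.50)² × (4.00)⁴ = 2.250 × 256.0 = 576.0.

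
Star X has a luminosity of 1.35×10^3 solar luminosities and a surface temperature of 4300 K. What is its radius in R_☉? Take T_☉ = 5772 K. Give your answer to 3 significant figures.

66.2 R_☉

R/R_☉ = √(L/L_☉) / (T/T_☉)² = √(1.35×10^3) / (0.7450)²
       = 36.74 / 0.5550 = 66.20.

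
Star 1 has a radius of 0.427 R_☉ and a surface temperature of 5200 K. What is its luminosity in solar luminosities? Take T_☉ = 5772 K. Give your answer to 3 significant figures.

0.120 solar luminosities

L/L_☉ = (R/R_☉)² (T/T_☉)⁴ = (0.427)² × (5200/5772)⁴
       = 0.1823 × (0.9009)⁴ = 0.1823 × 0.6587 = 0.1201.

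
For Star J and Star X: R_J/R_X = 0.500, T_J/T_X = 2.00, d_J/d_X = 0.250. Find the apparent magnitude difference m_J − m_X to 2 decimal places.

L_J/L_X = (0.500)²(2.00)⁴ = 4.000.
F_J/F_X = (L_J/L_X)/(d_J/d_X)² = 4.000/0.06250 = 64.00.
m_J − m_X = −2.5 log₁₀(64.00) = -4.52.

-4.52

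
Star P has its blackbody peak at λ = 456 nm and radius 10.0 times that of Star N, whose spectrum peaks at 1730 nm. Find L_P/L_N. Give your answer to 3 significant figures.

Wien's law gives T ∝ 1/λ_max, so T_P/T_N = λ_N/λ_P = 1730/456 = 3.794.
Then L ∝ R²T⁴ gives L_P/L_N = (10.0)² × (3.794)⁴ = 100.0 × 207.2 = 2.072×10^4.

2.07×10^4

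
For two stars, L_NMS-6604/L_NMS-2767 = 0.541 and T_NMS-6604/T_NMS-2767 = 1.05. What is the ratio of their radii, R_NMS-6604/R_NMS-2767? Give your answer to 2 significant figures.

0.67

L ∝ R²T⁴ gives R ∝ √L / T², so
R_NMS-6604/R_NMS-2767 = √(0.541) / (1.05)² = 0.7355 / 1.103 = 0.6671.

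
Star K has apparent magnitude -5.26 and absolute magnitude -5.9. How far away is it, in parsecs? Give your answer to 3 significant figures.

m − M = 5 log₁₀(d/10 pc)
-5.26 − (-5.9) = 0.64 = 5 log₁₀(d/10)
d = 10 × 10^(0.64/5) = 10 × 10^0.128 = 13.43 pc.

13.4 pc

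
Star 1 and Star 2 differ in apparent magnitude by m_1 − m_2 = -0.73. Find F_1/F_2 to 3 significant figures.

F_1/F_2 = 10^(−(m_1 − m_2)/2.5) = 10^(0.73/2.5) = 10^0.292 = 1.959.

1.96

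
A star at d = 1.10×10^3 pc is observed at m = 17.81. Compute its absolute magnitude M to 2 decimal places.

M = m − 5 log₁₀(d/10 pc) = 17.81 − 5 log₁₀(1.10×10^3/10)
  = 17.81 − 5 × 2.041 = 17.81 − 10.21 = 7.60.

7.60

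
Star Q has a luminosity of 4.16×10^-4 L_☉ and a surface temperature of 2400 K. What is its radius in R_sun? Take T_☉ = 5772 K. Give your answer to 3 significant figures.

R/R_☉ = √(L/L_☉) / (T/T_☉)² = √(4.16×10^-4) / (0.4158)²
       = 0.02040 / 0.1729 = 0.1180.

0.118 R_sun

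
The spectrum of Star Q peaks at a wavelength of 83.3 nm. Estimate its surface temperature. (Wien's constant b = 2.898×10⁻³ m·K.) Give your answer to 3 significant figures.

3.48×10^4 K

T = b/λ_max = 2.898×10⁻³ / (83.3×10⁻⁹) = 3.479×10^4 K.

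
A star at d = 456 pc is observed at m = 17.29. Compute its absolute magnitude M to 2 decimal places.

9.00

M = m − 5 log₁₀(d/10 pc) = 17.29 − 5 log₁₀(456/10)
  = 17.29 − 5 × 1.659 = 17.29 − 8.29 = 9.00.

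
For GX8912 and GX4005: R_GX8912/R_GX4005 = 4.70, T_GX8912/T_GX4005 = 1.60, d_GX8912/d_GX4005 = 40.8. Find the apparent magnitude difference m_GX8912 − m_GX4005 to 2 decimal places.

L_GX8912/L_GX4005 = (4.70)²(1.60)⁴ = 144.8.
F_GX8912/F_GX4005 = (L_GX8912/L_GX4005)/(d_GX8912/d_GX4005)² = 144.8/1665 = 0.08697.
m_GX8912 − m_GX4005 = −2.5 log₁₀(0.08697) = 2.65.

2.65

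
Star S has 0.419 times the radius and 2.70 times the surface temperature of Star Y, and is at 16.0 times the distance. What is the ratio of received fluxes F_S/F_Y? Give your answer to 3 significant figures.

0.0364

L_S/L_Y = (R_S/R_Y)²(T_S/T_Y)⁴ = (0.419)² × (2.70)⁴ = 9.330.
F_S/F_Y = (L_S/L_Y)/(d_S/d_Y)² = 9.330 / (16.0)² = 0.03645.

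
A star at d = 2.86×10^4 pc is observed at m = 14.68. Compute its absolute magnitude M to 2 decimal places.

-2.60

M = m − 5 log₁₀(d/10 pc) = 14.68 − 5 log₁₀(2.86×10^4/10)
  = 14.68 − 5 × 3.456 = 14.68 − 17.28 = -2.60.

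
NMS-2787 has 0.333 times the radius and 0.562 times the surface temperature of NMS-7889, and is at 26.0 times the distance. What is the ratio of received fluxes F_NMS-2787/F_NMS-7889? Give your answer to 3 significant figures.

1.64×10^-5

L_NMS-2787/L_NMS-7889 = (R_NMS-2787/R_NMS-7889)²(T_NMS-2787/T_NMS-7889)⁴ = (0.333)² × (0.562)⁴ = 0.01106.
F_NMS-2787/F_NMS-7889 = (L_NMS-2787/L_NMS-7889)/(d_NMS-2787/d_NMS-7889)² = 0.01106 / (26.0)² = 1.636×10^-5.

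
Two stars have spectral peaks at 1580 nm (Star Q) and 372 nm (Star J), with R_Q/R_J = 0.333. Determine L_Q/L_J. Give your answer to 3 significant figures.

Wien's law gives T ∝ 1/λ_max, so T_Q/T_J = λ_J/λ_Q = 372/1580 = 0.2354.
Then L ∝ R²T⁴ gives L_Q/L_J = (0.333)² × (0.2354)⁴ = 0.1109 × 0.003073 = 3.407×10^-4.

3.41×10^-4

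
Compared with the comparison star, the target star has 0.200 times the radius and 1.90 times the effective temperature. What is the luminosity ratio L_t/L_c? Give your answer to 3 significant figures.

From the Stefan–Boltzmann law, L ∝ R²T⁴, so
L_t/L_c = (R_t/R_c)² (T_t/T_c)⁴ = (0.200)² × (1.90)⁴ = 0.04000 × 13.03 = 0.5213.

0.521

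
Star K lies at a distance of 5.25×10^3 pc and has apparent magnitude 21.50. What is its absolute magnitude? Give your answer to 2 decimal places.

M = m − 5 log₁₀(d/10 pc) = 21.50 − 5 log₁₀(5.25×10^3/10)
  = 21.50 − 5 × 2.720 = 21.50 − 13.60 = 7.90.

7.90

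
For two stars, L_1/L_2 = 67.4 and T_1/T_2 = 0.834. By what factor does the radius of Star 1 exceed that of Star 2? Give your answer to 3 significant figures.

L ∝ R²T⁴ gives R ∝ √L / T², so
R_1/R_2 = √(67.4) / (0.834)² = 8.210 / 0.6956 = 11.80.

11.8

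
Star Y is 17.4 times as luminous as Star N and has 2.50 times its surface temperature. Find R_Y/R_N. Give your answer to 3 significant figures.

0.667

L ∝ R²T⁴ gives R ∝ √L / T², so
R_Y/R_N = √(17.4) / (2.50)² = 4.171 / 6.250 = 0.6674.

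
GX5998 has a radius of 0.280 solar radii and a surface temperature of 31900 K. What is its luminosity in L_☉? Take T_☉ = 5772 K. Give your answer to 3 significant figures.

L/L_☉ = (R/R_☉)² (T/T_☉)⁴ = (0.280)² × (31900/5772)⁴
       = 0.07840 × (5.527)⁴ = 0.07840 × 932.9 = 73.14.

73.1 L_☉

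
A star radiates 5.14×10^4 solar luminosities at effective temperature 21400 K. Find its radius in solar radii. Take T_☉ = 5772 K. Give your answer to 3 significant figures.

16.5 solar radii

R/R_☉ = √(L/L_☉) / (T/T_☉)² = √(5.14×10^4) / (3.708)²
       = 226.7 / 13.75 = 16.49.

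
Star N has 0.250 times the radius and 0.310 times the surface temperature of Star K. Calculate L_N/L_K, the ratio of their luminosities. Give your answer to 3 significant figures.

From the Stefan–Boltzmann law, L ∝ R²T⁴, so
L_N/L_K = (R_N/R_K)² (T_N/T_K)⁴ = (0.250)² × (0.310)⁴ = 0.06250 × 0.009235 = 5.772×10^-4.

5.77×10^-4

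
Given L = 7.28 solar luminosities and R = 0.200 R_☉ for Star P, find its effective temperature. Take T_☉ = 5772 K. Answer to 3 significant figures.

T/T_☉ = (L/L_☉)^(1/4) / (R/R_☉)^(1/2)
T = 5772 × (7.28)^(1/4) / √(0.200) = 5772 × 1.643 / 0.4472 = 2.120×10^4 K.

2.12×10^4 K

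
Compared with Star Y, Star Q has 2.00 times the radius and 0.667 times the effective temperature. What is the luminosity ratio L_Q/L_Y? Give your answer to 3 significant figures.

0.792

From the Stefan–Boltzmann law, L ∝ R²T⁴, so
L_Q/L_Y = (R_Q/R_Y)² (T_Q/T_Y)⁴ = (2.00)² × (0.667)⁴ = 4.000 × 0.1979 = 0.7917.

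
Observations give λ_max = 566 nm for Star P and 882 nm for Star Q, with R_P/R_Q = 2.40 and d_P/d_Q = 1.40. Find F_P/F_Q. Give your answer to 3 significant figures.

Wien's law: T_P/T_Q = λ_Q/λ_P = 882/566 = 1.558.
L_P/L_Q = (R_P/R_Q)²(T_P/T_Q)⁴ = (2.40)²(1.558)⁴ = 33.96.
F_P/F_Q = (L_P/L_Q)/(d_P/d_Q)² = 33.96/(1.40)² = 17.33.

17.3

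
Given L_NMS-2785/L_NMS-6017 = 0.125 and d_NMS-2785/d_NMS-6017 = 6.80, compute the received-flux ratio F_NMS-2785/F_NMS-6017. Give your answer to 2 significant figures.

F = L/(4πd²), so F_NMS-2785/F_NMS-6017 = (L_NMS-2785/L_NMS-6017) / (d_NMS-2785/d_NMS-6017)²
= 0.125 / (6.80)² = 0.125 / 46.24 = 0.002703.

0.0027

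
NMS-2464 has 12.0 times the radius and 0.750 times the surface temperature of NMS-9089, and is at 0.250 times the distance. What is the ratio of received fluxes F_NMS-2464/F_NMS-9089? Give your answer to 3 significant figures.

729

L_NMS-2464/L_NMS-9089 = (R_NMS-2464/R_NMS-9089)²(T_NMS-2464/T_NMS-9089)⁴ = (12.0)² × (0.750)⁴ = 45.56.
F_NMS-2464/F_NMS-9089 = (L_NMS-2464/L_NMS-9089)/(d_NMS-2464/d_NMS-9089)² = 45.56 / (0.250)² = 729.0.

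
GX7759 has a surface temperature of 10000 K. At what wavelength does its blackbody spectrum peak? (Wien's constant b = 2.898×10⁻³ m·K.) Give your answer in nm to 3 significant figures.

λ_max = b/T = 2.898×10⁻³ / 10000 = 2.90×10^-7 m = 289.8 nm.

290 nm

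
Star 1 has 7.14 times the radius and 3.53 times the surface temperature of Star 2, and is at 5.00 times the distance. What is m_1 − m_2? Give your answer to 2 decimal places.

L_1/L_2 = (7.14)²(3.53)⁴ = 7916.
F_1/F_2 = (L_1/L_2)/(d_1/d_2)² = 7916/25.00 = 316.6.
m_1 − m_2 = −2.5 log₁₀(316.6) = -6.25.

-6.25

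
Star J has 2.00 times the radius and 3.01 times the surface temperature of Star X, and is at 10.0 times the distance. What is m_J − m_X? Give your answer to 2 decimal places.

-1.29

L_J/L_X = (2.00)²(3.01)⁴ = 328.3.
F_J/F_X = (L_J/L_X)/(d_J/d_X)² = 328.3/100.0 = 3.283.
m_J − m_X = −2.5 log₁₀(3.283) = -1.29.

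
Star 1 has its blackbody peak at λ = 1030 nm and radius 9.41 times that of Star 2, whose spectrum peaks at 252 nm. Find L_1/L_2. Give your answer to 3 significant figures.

0.317

Wien's law gives T ∝ 1/λ_max, so T_1/T_2 = λ_2/λ_1 = 252/1030 = 0.2447.
Then L ∝ R²T⁴ gives L_1/L_2 = (9.41)² × (0.2447)⁴ = 88.55 × 0.003583 = 0.3173.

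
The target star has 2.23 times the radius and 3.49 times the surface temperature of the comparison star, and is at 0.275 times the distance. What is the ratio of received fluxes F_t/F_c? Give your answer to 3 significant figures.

9.76×10^3

L_t/L_c = (R_t/R_c)²(T_t/T_c)⁴ = (2.23)² × (3.49)⁴ = 737.8.
F_t/F_c = (L_t/L_c)/(d_t/d_c)² = 737.8 / (0.275)² = 9755.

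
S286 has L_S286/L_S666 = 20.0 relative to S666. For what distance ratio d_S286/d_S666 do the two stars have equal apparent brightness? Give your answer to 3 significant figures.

Equal flux requires L_S286/d_S286² = L_S666/d_S666², so d_S286/d_S666 = √(L_S286/L_S666)
= √(20.0) = 4.472.

4.47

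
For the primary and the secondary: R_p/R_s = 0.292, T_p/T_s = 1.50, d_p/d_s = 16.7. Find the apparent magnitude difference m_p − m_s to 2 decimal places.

7.03

L_p/L_s = (0.292)²(1.50)⁴ = 0.4316.
F_p/F_s = (L_p/L_s)/(d_p/d_s)² = 0.4316/278.9 = 0.001548.
m_p − m_s = −2.5 log₁₀(0.001548) = 7.03.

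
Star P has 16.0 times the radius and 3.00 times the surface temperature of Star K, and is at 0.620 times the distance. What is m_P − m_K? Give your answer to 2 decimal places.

-11.83

L_P/L_K = (16.0)²(3.00)⁴ = 2.074×10^4.
F_P/F_K = (L_P/L_K)/(d_P/d_K)² = 2.074×10^4/0.3844 = 5.394×10^4.
m_P − m_K = −2.5 log₁₀(5.394×10^4) = -11.83.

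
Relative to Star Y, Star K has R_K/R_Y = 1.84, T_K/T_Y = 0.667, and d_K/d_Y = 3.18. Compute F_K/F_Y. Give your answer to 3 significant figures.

0.0663

L_K/L_Y = (R_K/R_Y)²(T_K/T_Y)⁴ = (1.84)² × (0.667)⁴ = 0.6701.
F_K/F_Y = (L_K/L_Y)/(d_K/d_Y)² = 0.6701 / (3.18)² = 0.06627.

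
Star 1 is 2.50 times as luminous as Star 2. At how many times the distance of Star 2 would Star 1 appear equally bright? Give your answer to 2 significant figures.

Equal flux requires L_1/d_1² = L_2/d_2², so d_1/d_2 = √(L_1/L_2)
= √(2.50) = 1.581.

1.6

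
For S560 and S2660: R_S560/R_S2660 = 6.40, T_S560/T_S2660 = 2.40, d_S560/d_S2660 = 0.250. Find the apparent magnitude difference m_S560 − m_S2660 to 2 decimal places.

L_S560/L_S2660 = (6.40)²(2.40)⁴ = 1359.
F_S560/F_S2660 = (L_S560/L_S2660)/(d_S560/d_S2660)² = 1359/0.06250 = 2.174×10^4.
m_S560 − m_S2660 = −2.5 log₁₀(2.174×10^4) = -10.84.

-10.84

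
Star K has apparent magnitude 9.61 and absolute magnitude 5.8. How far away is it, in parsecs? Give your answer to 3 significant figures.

57.8 pc

m − M = 5 log₁₀(d/10 pc)
9.61 − (5.8) = 3.81 = 5 log₁₀(d/10)
d = 10 × 10^(3.81/5) = 10 × 10^0.762 = 57.81 pc.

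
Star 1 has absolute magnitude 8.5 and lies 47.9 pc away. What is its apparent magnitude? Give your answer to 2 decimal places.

m = M + 5 log₁₀(d/10 pc) = 8.5 + 5 log₁₀(47.9/10)
  = 8.5 + 5 × 0.680 = 8.5 + 3.40 = 11.90.

11.90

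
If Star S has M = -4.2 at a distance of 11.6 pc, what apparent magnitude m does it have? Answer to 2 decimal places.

-3.88

m = M + 5 log₁₀(d/10 pc) = -4.2 + 5 log₁₀(11.6/10)
  = -4.2 + 5 × 0.064 = -4.2 + 0.32 = -3.88.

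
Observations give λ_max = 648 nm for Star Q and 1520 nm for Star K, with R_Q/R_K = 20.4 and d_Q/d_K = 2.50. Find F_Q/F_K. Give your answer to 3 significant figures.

Wien's law: T_Q/T_K = λ_K/λ_Q = 1520/648 = 2.346.
L_Q/L_K = (R_Q/R_K)²(T_Q/T_K)⁴ = (20.4)²(2.346)⁴ = 1.260×10^4.
F_Q/F_K = (L_Q/L_K)/(d_Q/d_K)² = 1.260×10^4/(2.50)² = 2016.

2.02×10^3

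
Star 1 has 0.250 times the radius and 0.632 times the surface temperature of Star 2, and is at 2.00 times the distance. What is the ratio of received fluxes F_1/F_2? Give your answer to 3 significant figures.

0.00249

L_1/L_2 = (R_1/R_2)²(T_1/T_2)⁴ = (0.250)² × (0.632)⁴ = 0.009971.
F_1/F_2 = (L_1/L_2)/(d_1/d_2)² = 0.009971 / (2.00)² = 0.002493.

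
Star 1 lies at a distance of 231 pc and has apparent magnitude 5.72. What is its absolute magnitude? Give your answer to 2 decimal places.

M = m − 5 log₁₀(d/10 pc) = 5.72 − 5 log₁₀(231/10)
  = 5.72 − 5 × 1.364 = 5.72 − 6.82 = -1.10.

-1.10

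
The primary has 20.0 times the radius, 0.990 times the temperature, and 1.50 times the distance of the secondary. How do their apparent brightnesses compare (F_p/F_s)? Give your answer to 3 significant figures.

171

L_p/L_s = (R_p/R_s)²(T_p/T_s)⁴ = (20.0)² × (0.990)⁴ = 384.2.
F_p/F_s = (L_p/L_s)/(d_p/d_s)² = 384.2 / (1.50)² = 170.8.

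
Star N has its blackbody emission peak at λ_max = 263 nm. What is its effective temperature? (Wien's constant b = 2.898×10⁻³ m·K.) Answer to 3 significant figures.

1.10×10^4 K

T = b/λ_max = 2.898×10⁻³ / (263×10⁻⁹) = 1.102×10^4 K.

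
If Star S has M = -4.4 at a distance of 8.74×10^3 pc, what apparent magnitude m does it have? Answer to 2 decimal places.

m = M + 5 log₁₀(d/10 pc) = -4.4 + 5 log₁₀(8.74×10^3/10)
  = -4.4 + 5 × 2.942 = -4.4 + 14.71 = 10.31.

10.31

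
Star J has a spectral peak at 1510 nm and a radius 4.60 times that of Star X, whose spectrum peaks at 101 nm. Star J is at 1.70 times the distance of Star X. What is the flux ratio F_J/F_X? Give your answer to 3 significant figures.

Wien's law: T_J/T_X = λ_X/λ_J = 101/1510 = 0.06689.
L_J/L_X = (R_J/R_X)²(T_J/T_X)⁴ = (4.60)²(0.06689)⁴ = 4.235×10^-4.
F_J/F_X = (L_J/L_X)/(d_J/d_X)² = 4.235×10^-4/(1.70)² = 1.466×10^-4.

1.47×10^-4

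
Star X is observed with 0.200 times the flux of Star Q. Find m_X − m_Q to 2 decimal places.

1.75

m_X − m_Q = −2.5 log₁₀(F_X/F_Q) = −2.5 log₁₀(0.200) = −2.5 × (-0.699) = 1.747.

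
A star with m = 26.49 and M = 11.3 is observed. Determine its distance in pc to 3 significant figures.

1.09×10^4 pc

m − M = 5 log₁₀(d/10 pc)
26.49 − (11.3) = 15.19 = 5 log₁₀(d/10)
d = 10 × 10^(15.19/5) = 10 × 10^3.038 = 1.091×10^4 pc.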